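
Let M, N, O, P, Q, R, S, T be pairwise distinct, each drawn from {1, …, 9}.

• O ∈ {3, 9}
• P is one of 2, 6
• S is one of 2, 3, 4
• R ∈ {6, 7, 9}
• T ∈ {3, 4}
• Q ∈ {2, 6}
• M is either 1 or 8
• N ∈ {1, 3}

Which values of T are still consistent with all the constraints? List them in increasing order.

3, 4

The 8 variables together cover exactly {1, 2, 3, 4, 6, 7, 8, 9} — 8 values for 8 variables — and 7 appears only in R's list, so R = 7.
The 7 still-open variables together cover exactly {1, 2, 3, 4, 6, 8, 9} — 7 values for 7 variables — and 8 appears only in M's list, so M = 8.
The 6 still-open variables draw from only 6 values {1, 2, 3, 4, 6, 9}, so each is used; only N can be 1, hence N = 1.
The 5 still-open variables draw from only 5 values {2, 3, 4, 6, 9}, so each is used; only O can be 9, hence O = 9.
The 2 variables P and Q are confined to {2, 6}, which locks those values in; drop them from S.
No further eliminations apply; T can still be any of 3, 4.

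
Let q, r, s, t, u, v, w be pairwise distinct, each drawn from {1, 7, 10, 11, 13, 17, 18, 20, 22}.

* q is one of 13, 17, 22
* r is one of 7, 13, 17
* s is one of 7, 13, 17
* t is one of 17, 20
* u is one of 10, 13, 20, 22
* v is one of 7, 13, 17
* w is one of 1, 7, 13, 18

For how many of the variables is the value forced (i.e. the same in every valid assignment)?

3

The 3 variables r, s, v are confined to {7, 13, 17}, which locks those values in; drop them from q, t, u, w.
q must be 22 (only option left). Remove 22 from u.
t must be 20 (only option left). Strike 20 from u.
u must be 10 (only option left).
Determined: q=22, t=20, u=10. The other variables each still have more than one consistent value. That makes 3.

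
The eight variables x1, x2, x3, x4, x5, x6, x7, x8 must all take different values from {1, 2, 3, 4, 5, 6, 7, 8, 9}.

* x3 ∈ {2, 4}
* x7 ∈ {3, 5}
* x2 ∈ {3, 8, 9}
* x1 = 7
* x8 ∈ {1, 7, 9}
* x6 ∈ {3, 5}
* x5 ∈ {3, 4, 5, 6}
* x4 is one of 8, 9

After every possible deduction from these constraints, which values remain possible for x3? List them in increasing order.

2, 4

x1 must be 7 (only option left). Strike 7 from x8.
The 2 variables x6 and x7 are confined to {3, 5}, which locks those values in; drop them from x2, x5.
x2 and x4 between them cover only {8, 9} — a naked pair. Remove those values from x8.
x8's domain is down to {1}, so x8 = 1.
No further eliminations apply; x3 can still be any of 2, 4.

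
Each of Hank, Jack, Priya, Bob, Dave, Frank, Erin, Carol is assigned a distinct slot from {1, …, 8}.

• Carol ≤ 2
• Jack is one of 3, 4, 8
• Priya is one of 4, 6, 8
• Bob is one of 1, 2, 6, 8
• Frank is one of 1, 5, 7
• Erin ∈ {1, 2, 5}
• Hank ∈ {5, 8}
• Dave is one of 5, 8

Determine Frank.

The 8 variables draw from only 8 values {1, 2, 3, 4, 5, 6, 7, 8}, so each is used; only Jack can be 3, hence Jack = 3.
The 7 still-open variables together cover exactly {1, 2, 4, 5, 6, 7, 8} — 7 values for 7 variables — and 4 appears only in Priya's list, so Priya = 4.
Among the 6 still-open variables, 6 fits only Bob (and all 6 values in {1, 2, 5, 6, 7, 8} must be used), so Bob = 6.
The 5 still-open variables draw from only 5 values {1, 2, 5, 7, 8}, so each is used; only Frank can be 7, hence Frank = 7.

7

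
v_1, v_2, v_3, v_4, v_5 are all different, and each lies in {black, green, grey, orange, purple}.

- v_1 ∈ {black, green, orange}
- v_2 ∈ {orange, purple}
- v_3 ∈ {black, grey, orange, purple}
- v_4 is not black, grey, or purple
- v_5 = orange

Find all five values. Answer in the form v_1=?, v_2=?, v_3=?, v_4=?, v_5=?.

v_5 must be orange (only option left). So v_1, v_2, v_3, v_4 can't be orange.
v_2 must be purple (only option left). Eliminate purple elsewhere: v_3.
v_4 must be green (only option left). Eliminate green elsewhere: v_1.
v_1's domain is down to {black}, so v_1 = black. Strike black from v_3.
That leaves v_3 = grey.

v_1=black, v_2=purple, v_3=grey, v_4=green, v_5=orange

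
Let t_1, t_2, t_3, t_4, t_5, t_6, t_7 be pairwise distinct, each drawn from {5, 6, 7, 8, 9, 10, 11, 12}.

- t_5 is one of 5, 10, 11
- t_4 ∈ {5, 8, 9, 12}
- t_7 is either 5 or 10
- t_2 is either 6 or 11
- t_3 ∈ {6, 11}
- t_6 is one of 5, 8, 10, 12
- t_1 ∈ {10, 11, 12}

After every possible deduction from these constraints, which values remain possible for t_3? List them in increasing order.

The 7 variables draw from only 7 values {5, 6, 8, 9, 10, 11, 12}, so each is used; only t_4 can be 9, hence t_4 = 9.
The 6 still-open variables together cover exactly {5, 6, 8, 10, 11, 12} — 6 values for 6 variables — and 8 appears only in t_6's list, so t_6 = 8.
The 5 still-open variables together cover exactly {5, 6, 10, 11, 12} — 5 values for 5 variables — and 12 appears only in t_1's list, so t_1 = 12.
t_2 and t_3 between them cover only {6, 11} — a naked pair. Remove those values from t_5.
No further eliminations apply; t_3 can still be any of 6, 11.

6, 11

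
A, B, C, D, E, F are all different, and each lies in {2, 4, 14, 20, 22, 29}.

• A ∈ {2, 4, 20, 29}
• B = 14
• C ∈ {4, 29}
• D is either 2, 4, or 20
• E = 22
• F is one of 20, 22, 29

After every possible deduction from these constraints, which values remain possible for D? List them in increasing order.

2, 4, 20

B has just one choice, so B = 14.
E must be 22 (only option left). So F can't be 22.
No further eliminations apply; D can still be any of 2, 4, 20.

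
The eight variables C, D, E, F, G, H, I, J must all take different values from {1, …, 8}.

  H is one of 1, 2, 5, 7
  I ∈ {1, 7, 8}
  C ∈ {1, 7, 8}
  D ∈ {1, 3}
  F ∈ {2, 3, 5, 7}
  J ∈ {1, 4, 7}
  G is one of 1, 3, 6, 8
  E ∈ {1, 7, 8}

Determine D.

The 8 variables together cover exactly {1, 2, 3, 4, 5, 6, 7, 8} — 8 values for 8 variables — and 4 appears only in J's list, so J = 4.
Among the 7 still-open variables, 6 fits only G (and all 7 values in {1, 2, 3, 5, 6, 7, 8} must be used), so G = 6.
C, E, I share exactly the 3 values {1, 7, 8}; by pigeonhole those values go to them, so strike 1, 7, 8 from D, F, H.
So D = 3.

3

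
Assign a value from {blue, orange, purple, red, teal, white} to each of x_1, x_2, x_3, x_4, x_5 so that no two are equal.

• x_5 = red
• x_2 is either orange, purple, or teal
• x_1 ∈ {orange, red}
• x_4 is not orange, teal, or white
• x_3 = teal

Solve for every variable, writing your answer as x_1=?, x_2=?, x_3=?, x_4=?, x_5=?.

x_3 must be teal (only option left). So x_2 can't be teal.
That leaves x_5 = red. Eliminate red elsewhere: x_1, x_4.
x_1 must be orange (only option left). So x_2 can't be orange.
x_2 has just one choice, so x_2 = purple. Eliminate purple elsewhere: x_4.
x_4's domain is down to {blue}, so x_4 = blue.

x_1=orange, x_2=purple, x_3=teal, x_4=blue, x_5=red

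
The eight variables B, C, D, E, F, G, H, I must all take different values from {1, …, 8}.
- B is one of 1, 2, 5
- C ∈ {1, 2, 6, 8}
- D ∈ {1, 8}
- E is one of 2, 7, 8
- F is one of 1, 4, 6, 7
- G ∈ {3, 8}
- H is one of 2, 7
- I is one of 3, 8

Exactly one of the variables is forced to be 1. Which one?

D

The 8 variables draw from only 8 values {1, 2, 3, 4, 5, 6, 7, 8}, so each is used; only F can be 4, hence F = 4.
The 7 still-open variables draw from only 7 values {1, 2, 3, 5, 6, 7, 8}, so each is used; only B can be 5, hence B = 5.
The 6 still-open variables draw from only 6 values {1, 2, 3, 6, 7, 8}, so each is used; only C can be 6, hence C = 6.
Among the 5 still-open variables, 1 fits only D (and all 5 values in {1, 2, 3, 7, 8} must be used), so D = 1.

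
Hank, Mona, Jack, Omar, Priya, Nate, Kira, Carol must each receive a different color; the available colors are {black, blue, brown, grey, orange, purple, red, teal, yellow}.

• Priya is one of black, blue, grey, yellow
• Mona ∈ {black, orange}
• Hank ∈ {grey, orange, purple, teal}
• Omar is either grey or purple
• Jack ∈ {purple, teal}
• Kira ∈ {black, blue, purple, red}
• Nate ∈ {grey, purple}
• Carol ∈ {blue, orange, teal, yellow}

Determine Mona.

The 8 variables draw from only 8 values {black, blue, grey, orange, purple, red, teal, yellow}, so each is used; only Kira can be red, hence Kira = red.
Omar and Nate between them cover only {grey, purple} — a naked pair. Remove those values from Hank, Jack, Priya.
Jack must be teal (only option left). Eliminate teal elsewhere: Hank, Carol.
Hank must be orange (only option left). Remove orange from Mona, Carol.
So Mona = black.

black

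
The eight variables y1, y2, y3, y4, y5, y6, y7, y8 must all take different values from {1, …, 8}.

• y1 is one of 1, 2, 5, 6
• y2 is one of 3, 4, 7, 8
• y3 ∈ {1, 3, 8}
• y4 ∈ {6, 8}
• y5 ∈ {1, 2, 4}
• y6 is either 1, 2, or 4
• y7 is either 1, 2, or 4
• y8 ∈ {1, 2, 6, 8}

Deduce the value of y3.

Among the 8 variables, 5 fits only y1 (and all 8 values in {1, 2, 3, 4, 5, 6, 7, 8} must be used), so y1 = 5.
The 7 still-open variables draw from only 7 values {1, 2, 3, 4, 6, 7, 8}, so each is used; only y2 can be 7, hence y2 = 7.
The 6 still-open variables draw from only 6 values {1, 2, 3, 4, 6, 8}, so each is used; only y3 can be 3, hence y3 = 3.

3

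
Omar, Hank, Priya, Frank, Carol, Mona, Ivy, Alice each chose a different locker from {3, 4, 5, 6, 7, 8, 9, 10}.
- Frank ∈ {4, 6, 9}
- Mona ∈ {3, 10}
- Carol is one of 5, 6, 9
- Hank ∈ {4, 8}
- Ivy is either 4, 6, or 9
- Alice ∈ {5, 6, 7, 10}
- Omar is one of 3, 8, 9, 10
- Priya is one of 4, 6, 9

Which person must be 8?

Hank

The 8 variables together cover exactly {3, 4, 5, 6, 7, 8, 9, 10} — 8 values for 8 variables — and 7 appears only in Alice's list, so Alice = 7.
The 7 still-open variables together cover exactly {3, 4, 5, 6, 8, 9, 10} — 7 values for 7 variables — and 5 appears only in Carol's list, so Carol = 5.
Priya, Frank, Ivy share exactly the 3 values {4, 6, 9}; by pigeonhole those values go to them, so strike 4, 6, 9 from Omar, Hank.
So 8 goes to Hank.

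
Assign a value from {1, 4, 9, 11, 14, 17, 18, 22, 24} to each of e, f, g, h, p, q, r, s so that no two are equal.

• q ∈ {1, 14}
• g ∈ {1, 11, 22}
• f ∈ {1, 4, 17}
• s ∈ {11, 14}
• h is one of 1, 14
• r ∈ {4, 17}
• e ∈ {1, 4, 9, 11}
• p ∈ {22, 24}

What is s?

11

The 8 variables together cover exactly {1, 4, 9, 11, 14, 17, 22, 24} — 8 values for 8 variables — and 9 appears only in e's list, so e = 9.
Among the 7 still-open variables, 24 fits only p (and all 7 values in {1, 4, 11, 14, 17, 22, 24} must be used), so p = 24.
The 6 still-open variables together cover exactly {1, 4, 11, 14, 17, 22} — 6 values for 6 variables — and 22 appears only in g's list, so g = 22.
The 5 still-open variables draw from only 5 values {1, 4, 11, 14, 17}, so each is used; only s can be 11, hence s = 11.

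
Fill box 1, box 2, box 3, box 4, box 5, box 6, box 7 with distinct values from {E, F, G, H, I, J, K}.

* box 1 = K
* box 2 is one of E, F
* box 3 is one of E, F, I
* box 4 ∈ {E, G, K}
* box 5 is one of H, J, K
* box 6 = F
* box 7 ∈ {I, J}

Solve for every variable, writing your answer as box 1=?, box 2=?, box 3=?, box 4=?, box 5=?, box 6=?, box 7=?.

box 1 must be K (only option left). Eliminate K elsewhere: box 4, box 5.
That leaves box 6 = F. Remove F from box 2, box 3.
box 2's domain is down to {E}, so box 2 = E. Remove E from box 3, box 4.
That leaves box 3 = I. Remove I from box 7.
box 4's domain is down to {G}, so box 4 = G.
That leaves box 7 = J. Strike J from box 5.
box 5's domain is down to {H}, so box 5 = H.

box 1=K, box 2=E, box 3=I, box 4=G, box 5=H, box 6=F, box 7=J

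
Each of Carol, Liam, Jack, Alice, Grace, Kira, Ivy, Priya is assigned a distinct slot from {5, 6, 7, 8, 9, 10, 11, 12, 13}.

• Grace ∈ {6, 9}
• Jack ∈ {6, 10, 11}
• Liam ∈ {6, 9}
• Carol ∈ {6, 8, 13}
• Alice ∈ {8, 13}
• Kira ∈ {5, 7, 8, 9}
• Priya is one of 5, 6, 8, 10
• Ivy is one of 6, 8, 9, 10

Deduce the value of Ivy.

10

Among the 8 variables, 7 fits only Kira (and all 8 values in {5, 6, 7, 8, 9, 10, 11, 13} must be used), so Kira = 7.
The 7 still-open variables together cover exactly {5, 6, 8, 9, 10, 11, 13} — 7 values for 7 variables — and 5 appears only in Priya's list, so Priya = 5.
The 6 still-open variables draw from only 6 values {6, 8, 9, 10, 11, 13}, so each is used; only Jack can be 11, hence Jack = 11.
The 5 still-open variables draw from only 5 values {6, 8, 9, 10, 13}, so each is used; only Ivy can be 10, hence Ivy = 10.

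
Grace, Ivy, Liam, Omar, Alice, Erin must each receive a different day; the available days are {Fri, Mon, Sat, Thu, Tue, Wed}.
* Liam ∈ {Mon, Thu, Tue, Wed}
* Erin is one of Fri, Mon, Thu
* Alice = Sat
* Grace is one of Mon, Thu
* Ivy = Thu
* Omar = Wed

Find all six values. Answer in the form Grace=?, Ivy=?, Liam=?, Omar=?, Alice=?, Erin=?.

Ivy's domain is down to {Thu}, so Ivy = Thu. Strike Thu from Grace, Liam, Erin.
That leaves Omar = Wed. Strike Wed from Liam.
That leaves Alice = Sat.
Grace must be Mon (only option left). Eliminate Mon elsewhere: Liam, Erin.
Liam's domain is down to {Tue}, so Liam = Tue.
Erin's domain is down to {Fri}, so Erin = Fri.

Grace=Mon, Ivy=Thu, Liam=Tue, Omar=Wed, Alice=Sat, Erin=Fri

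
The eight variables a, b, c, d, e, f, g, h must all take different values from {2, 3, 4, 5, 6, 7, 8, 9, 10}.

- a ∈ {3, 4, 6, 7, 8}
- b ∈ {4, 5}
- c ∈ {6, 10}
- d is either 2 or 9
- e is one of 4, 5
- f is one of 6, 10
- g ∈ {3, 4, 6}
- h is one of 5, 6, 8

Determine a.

The 2 variables b and e are confined to {4, 5}, which locks those values in; drop them from a, g, h.
c and f share exactly the 2 values {6, 10}; by pigeonhole those values go to them, so strike 6, 10 from a, g, h.
g has just one choice, so g = 3. Eliminate 3 elsewhere: a.
h's domain is down to {8}, so h = 8. Strike 8 from a.
So a = 7.

7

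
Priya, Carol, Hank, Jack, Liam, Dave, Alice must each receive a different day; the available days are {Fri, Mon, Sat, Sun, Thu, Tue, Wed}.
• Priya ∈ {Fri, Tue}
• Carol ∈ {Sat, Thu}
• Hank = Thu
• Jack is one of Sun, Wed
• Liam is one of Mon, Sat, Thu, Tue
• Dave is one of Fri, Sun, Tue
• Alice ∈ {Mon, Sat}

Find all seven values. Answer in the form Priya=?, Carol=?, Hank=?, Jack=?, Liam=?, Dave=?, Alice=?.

Priya=Fri, Carol=Sat, Hank=Thu, Jack=Wed, Liam=Tue, Dave=Sun, Alice=Mon

Hank has just one choice, so Hank = Thu. Eliminate Thu elsewhere: Carol, Liam.
Carol's domain is down to {Sat}, so Carol = Sat. So Liam, Alice can't be Sat.
Alice has just one choice, so Alice = Mon. Strike Mon from Liam.
That leaves Liam = Tue. Remove Tue from Priya, Dave.
Priya has just one choice, so Priya = Fri. Strike Fri from Dave.
Dave has just one choice, so Dave = Sun. Eliminate Sun elsewhere: Jack.
That leaves Jack = Wed.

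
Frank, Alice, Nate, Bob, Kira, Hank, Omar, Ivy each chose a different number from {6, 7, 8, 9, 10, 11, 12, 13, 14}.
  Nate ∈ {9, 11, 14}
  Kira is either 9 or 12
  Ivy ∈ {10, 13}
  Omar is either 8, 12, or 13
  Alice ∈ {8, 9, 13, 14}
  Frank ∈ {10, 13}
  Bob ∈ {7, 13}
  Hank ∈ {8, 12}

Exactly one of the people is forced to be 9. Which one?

The 8 variables draw from only 8 values {7, 8, 9, 10, 11, 12, 13, 14}, so each is used; only Bob can be 7, hence Bob = 7.
The 7 still-open variables draw from only 7 values {8, 9, 10, 11, 12, 13, 14}, so each is used; only Nate can be 11, hence Nate = 11.
Among the 6 still-open variables, 14 fits only Alice (and all 6 values in {8, 9, 10, 12, 13, 14} must be used), so Alice = 14.
The 5 still-open variables together cover exactly {8, 9, 10, 12, 13} — 5 values for 5 variables — and 9 appears only in Kira's list, so Kira = 9.

Kira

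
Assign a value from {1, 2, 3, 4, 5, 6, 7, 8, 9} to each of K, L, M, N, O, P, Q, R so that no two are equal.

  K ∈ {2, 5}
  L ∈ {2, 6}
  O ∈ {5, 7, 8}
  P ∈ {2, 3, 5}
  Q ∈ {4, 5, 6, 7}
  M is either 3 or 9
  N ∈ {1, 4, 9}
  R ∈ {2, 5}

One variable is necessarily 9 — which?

M

K and R share exactly the 2 values {2, 5}; by pigeonhole those values go to them, so strike 2, 5 from L, O, P, Q.
L has just one choice, so L = 6. Eliminate 6 elsewhere: Q.
P has just one choice, so P = 3. Remove 3 from M.
So 9 goes to M.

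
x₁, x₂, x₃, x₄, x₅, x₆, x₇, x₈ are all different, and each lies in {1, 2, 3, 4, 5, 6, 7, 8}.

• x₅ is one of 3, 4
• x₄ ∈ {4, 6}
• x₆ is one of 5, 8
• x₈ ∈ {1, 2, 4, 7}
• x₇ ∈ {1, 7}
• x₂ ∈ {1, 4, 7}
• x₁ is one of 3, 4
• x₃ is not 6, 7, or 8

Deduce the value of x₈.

The 8 variables draw from only 8 values {1, 2, 3, 4, 5, 6, 7, 8}, so each is used; only x₄ can be 6, hence x₄ = 6.
The 7 still-open variables together cover exactly {1, 2, 3, 4, 5, 7, 8} — 7 values for 7 variables — and 8 appears only in x₆'s list, so x₆ = 8.
The 6 still-open variables together cover exactly {1, 2, 3, 4, 5, 7} — 6 values for 6 variables — and 5 appears only in x₃'s list, so x₃ = 5.
Among the 5 still-open variables, 2 fits only x₈ (and all 5 values in {1, 2, 3, 4, 7} must be used), so x₈ = 2.

2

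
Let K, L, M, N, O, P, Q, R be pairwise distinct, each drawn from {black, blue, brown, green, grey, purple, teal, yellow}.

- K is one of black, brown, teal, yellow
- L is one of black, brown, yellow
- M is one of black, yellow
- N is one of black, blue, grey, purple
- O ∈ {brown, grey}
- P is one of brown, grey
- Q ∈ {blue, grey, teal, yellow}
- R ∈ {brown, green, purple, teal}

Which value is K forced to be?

teal

The 8 variables draw from only 8 values {black, blue, brown, green, grey, purple, teal, yellow}, so each is used; only R can be green, hence R = green.
Among the 7 still-open variables, purple fits only N (and all 7 values in {black, blue, brown, grey, purple, teal, yellow} must be used), so N = purple.
The 6 still-open variables draw from only 6 values {black, blue, brown, grey, teal, yellow}, so each is used; only Q can be blue, hence Q = blue.
The 5 still-open variables draw from only 5 values {black, brown, grey, teal, yellow}, so each is used; only K can be teal, hence K = teal.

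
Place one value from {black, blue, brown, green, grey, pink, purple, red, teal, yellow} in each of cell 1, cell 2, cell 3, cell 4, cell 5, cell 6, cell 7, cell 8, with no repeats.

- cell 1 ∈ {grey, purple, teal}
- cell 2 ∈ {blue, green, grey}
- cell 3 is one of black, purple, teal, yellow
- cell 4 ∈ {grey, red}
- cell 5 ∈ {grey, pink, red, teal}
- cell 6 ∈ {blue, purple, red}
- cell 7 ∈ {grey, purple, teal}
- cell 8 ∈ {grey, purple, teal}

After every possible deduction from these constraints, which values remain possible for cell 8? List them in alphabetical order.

grey, purple, teal

cell 1, cell 7, cell 8 share exactly the 3 values {grey, purple, teal}; by pigeonhole those values go to them, so strike grey, purple, teal from cell 2, cell 3, cell 4, cell 5, cell 6.
cell 4 must be red (only option left). So cell 5, cell 6 can't be red.
cell 5's domain is down to {pink}, so cell 5 = pink.
That leaves cell 6 = blue. Strike blue from cell 2.
That leaves cell 2 = green.
No further eliminations apply; cell 8 can still be any of grey, purple, teal.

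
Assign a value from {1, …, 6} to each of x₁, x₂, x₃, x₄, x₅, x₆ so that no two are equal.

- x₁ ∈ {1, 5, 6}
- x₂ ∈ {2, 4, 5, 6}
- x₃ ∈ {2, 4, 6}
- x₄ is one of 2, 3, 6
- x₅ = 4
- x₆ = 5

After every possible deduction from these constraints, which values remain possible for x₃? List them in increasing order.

x₅ must be 4 (only option left). Eliminate 4 elsewhere: x₂, x₃.
x₆ has just one choice, so x₆ = 5. Eliminate 5 elsewhere: x₁, x₂.
Among the 4 still-open variables, 1 fits only x₁ (and all 4 values in {1, 2, 3, 6} must be used), so x₁ = 1.
The 3 still-open variables draw from only 3 values {2, 3, 6}, so each is used; only x₄ can be 3, hence x₄ = 3.
No further eliminations apply; x₃ can still be any of 2, 6.

2, 6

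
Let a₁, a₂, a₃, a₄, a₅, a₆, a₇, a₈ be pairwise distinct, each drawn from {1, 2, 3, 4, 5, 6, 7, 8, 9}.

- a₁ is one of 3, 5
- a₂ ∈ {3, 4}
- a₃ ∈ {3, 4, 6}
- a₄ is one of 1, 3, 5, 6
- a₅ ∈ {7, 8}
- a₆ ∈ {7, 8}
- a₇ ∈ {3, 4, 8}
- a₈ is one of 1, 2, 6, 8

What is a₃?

Among the 8 variables, 2 fits only a₈ (and all 8 values in {1, 2, 3, 4, 5, 6, 7, 8} must be used), so a₈ = 2.
The 7 still-open variables together cover exactly {1, 3, 4, 5, 6, 7, 8} — 7 values for 7 variables — and 1 appears only in a₄'s list, so a₄ = 1.
The 6 still-open variables together cover exactly {3, 4, 5, 6, 7, 8} — 6 values for 6 variables — and 5 appears only in a₁'s list, so a₁ = 5.
The 5 still-open variables draw from only 5 values {3, 4, 6, 7, 8}, so each is used; only a₃ can be 6, hence a₃ = 6.

6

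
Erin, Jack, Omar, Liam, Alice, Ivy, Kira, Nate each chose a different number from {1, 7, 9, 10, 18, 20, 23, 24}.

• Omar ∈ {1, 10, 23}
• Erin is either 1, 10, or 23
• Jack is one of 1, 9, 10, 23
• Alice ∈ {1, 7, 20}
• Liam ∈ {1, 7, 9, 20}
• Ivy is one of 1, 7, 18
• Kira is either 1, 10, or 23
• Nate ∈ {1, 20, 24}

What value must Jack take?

Among the 8 variables, 18 fits only Ivy (and all 8 values in {1, 7, 9, 10, 18, 20, 23, 24} must be used), so Ivy = 18.
The 7 still-open variables draw from only 7 values {1, 7, 9, 10, 20, 23, 24}, so each is used; only Nate can be 24, hence Nate = 24.
Erin, Omar, Kira share exactly the 3 values {1, 10, 23}; by pigeonhole those values go to them, so strike 1, 10, 23 from Jack, Liam, Alice.
So Jack = 9.

9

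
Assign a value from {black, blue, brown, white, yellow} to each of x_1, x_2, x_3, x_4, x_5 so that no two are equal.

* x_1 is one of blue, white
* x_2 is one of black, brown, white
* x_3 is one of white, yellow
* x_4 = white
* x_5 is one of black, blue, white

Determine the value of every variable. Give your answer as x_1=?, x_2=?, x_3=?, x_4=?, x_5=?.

x_4 has just one choice, so x_4 = white. Strike white from x_1, x_2, x_3, x_5.
x_1's domain is down to {blue}, so x_1 = blue. Eliminate blue elsewhere: x_5.
That leaves x_3 = yellow.
That leaves x_5 = black. Eliminate black elsewhere: x_2.
x_2's domain is down to {brown}, so x_2 = brown.

x_1=blue, x_2=brown, x_3=yellow, x_4=white, x_5=black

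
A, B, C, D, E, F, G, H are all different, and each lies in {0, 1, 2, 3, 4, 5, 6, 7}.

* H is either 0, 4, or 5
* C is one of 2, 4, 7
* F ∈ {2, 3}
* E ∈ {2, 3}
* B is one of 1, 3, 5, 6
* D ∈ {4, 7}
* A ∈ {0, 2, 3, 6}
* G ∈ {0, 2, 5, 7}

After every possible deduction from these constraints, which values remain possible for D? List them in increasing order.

4, 7

Among the 8 variables, 1 fits only B (and all 8 values in {0, 1, 2, 3, 4, 5, 6, 7} must be used), so B = 1.
The 7 still-open variables together cover exactly {0, 2, 3, 4, 5, 6, 7} — 7 values for 7 variables — and 6 appears only in A's list, so A = 6.
E and F share exactly the 2 values {2, 3}; by pigeonhole those values go to them, so strike 2, 3 from C, G.
The 2 variables C and D are confined to {4, 7}, which locks those values in; drop them from G, H.
No further eliminations apply; D can still be any of 4, 7.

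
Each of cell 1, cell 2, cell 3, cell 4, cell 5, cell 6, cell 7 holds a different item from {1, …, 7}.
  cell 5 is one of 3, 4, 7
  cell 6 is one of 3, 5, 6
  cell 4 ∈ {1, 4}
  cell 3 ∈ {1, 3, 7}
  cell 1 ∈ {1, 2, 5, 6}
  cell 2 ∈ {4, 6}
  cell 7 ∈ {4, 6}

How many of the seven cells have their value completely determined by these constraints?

3

The 7 variables draw from only 7 values {1, 2, 3, 4, 5, 6, 7}, so each is used; only cell 1 can be 2, hence cell 1 = 2.
Among the 6 still-open variables, 5 fits only cell 6 (and all 6 values in {1, 3, 4, 5, 6, 7} must be used), so cell 6 = 5.
The 2 variables cell 2 and cell 7 are confined to {4, 6}, which locks those values in; drop them from cell 4, cell 5.
cell 4 has just one choice, so cell 4 = 1. So cell 3 can't be 1.
Determined: cell 1=2, cell 4=1, cell 6=5. The other cells each still have more than one consistent value. That makes 3.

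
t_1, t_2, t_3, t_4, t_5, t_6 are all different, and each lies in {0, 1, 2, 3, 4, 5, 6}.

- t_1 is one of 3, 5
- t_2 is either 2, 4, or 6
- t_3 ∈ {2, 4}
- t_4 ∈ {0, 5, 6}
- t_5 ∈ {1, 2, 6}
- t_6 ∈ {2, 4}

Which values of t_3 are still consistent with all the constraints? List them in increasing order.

The 2 variables t_3 and t_6 are confined to {2, 4}, which locks those values in; drop them from t_2, t_5.
t_2 has just one choice, so t_2 = 6. So t_4, t_5 can't be 6.
That leaves t_5 = 1.
No further eliminations apply; t_3 can still be any of 2, 4.

2, 4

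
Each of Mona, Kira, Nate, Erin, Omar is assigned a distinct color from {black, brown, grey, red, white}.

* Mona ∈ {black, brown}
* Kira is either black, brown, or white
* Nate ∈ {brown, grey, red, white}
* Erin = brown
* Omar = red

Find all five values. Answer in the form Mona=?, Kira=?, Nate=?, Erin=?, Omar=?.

Mona=black, Kira=white, Nate=grey, Erin=brown, Omar=red

Erin's domain is down to {brown}, so Erin = brown. Remove brown from Mona, Kira, Nate.
That leaves Omar = red. So Nate can't be red.
That leaves Mona = black. Remove black from Kira.
Kira has just one choice, so Kira = white. Strike white from Nate.
Nate's domain is down to {grey}, so Nate = grey.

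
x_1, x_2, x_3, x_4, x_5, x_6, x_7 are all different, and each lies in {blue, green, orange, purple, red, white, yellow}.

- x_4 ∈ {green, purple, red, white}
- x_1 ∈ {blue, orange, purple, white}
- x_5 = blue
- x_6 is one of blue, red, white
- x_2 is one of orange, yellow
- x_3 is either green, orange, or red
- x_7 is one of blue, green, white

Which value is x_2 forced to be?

yellow

x_5 must be blue (only option left). So x_1, x_6, x_7 can't be blue.
Among the 6 still-open variables, yellow fits only x_2 (and all 6 values in {green, orange, purple, red, white, yellow} must be used), so x_2 = yellow.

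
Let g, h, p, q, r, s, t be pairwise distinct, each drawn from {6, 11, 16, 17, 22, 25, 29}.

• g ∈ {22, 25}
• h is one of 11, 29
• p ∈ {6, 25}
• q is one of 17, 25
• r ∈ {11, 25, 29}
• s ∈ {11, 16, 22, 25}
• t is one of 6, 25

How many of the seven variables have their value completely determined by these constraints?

3

The 7 variables together cover exactly {6, 11, 16, 17, 22, 25, 29} — 7 values for 7 variables — and 16 appears only in s's list, so s = 16.
The 6 still-open variables draw from only 6 values {6, 11, 17, 22, 25, 29}, so each is used; only q can be 17, hence q = 17.
The 5 still-open variables together cover exactly {6, 11, 22, 25, 29} — 5 values for 5 variables — and 22 appears only in g's list, so g = 22.
The 2 variables p and t are confined to {6, 25}, which locks those values in; drop them from r.
Determined: g=22, q=17, s=16. The other variables each still have more than one consistent value. That makes 3.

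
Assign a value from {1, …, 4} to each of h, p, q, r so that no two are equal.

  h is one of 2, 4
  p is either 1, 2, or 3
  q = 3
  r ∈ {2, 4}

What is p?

q has just one choice, so q = 3. Strike 3 from p.
The 3 still-open variables together cover exactly {1, 2, 4} — 3 values for 3 variables — and 1 appears only in p's list, so p = 1.

1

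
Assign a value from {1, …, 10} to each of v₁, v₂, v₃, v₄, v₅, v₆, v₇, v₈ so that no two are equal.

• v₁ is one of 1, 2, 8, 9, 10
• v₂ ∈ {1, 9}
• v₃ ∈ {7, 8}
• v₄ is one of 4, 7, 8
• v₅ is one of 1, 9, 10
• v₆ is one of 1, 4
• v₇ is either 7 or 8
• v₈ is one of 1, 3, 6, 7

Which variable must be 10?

The 2 variables v₃ and v₇ are confined to {7, 8}, which locks those values in; drop them from v₁, v₄, v₈.
That leaves v₄ = 4. Remove 4 from v₆.
v₆ has just one choice, so v₆ = 1. So v₁, v₂, v₅, v₈ can't be 1.
That leaves v₂ = 9. Eliminate 9 elsewhere: v₁, v₅.
So 10 goes to v₅.

v₅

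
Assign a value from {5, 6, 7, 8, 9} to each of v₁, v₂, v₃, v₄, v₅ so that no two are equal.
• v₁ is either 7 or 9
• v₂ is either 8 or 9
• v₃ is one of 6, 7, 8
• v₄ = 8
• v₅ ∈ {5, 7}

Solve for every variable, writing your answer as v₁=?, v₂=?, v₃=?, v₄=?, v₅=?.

v₁=7, v₂=9, v₃=6, v₄=8, v₅=5

v₄ has just one choice, so v₄ = 8. So v₂, v₃ can't be 8.
That leaves v₂ = 9. So v₁ can't be 9.
v₁ has just one choice, so v₁ = 7. Eliminate 7 elsewhere: v₃, v₅.
v₃ must be 6 (only option left).
That leaves v₅ = 5.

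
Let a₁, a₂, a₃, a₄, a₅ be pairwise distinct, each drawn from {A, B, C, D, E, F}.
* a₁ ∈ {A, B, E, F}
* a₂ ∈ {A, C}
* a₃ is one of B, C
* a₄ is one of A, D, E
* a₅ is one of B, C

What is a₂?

The 2 variables a₃ and a₅ are confined to {B, C}, which locks those values in; drop them from a₁, a₂.
So a₂ = A.

A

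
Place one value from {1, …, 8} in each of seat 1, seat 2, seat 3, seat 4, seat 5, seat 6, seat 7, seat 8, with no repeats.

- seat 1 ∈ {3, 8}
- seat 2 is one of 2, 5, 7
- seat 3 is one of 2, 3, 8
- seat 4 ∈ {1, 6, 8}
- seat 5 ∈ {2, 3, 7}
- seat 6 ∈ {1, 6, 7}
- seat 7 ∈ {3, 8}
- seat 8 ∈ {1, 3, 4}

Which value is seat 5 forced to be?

Among the 8 variables, 4 fits only seat 8 (and all 8 values in {1, 2, 3, 4, 5, 6, 7, 8} must be used), so seat 8 = 4.
Among the 7 still-open variables, 5 fits only seat 2 (and all 7 values in {1, 2, 3, 5, 6, 7, 8} must be used), so seat 2 = 5.
The 2 variables seat 1 and seat 7 are confined to {3, 8}, which locks those values in; drop them from seat 3, seat 4, seat 5.
seat 3 must be 2 (only option left). Eliminate 2 elsewhere: seat 5.
So seat 5 = 7.

7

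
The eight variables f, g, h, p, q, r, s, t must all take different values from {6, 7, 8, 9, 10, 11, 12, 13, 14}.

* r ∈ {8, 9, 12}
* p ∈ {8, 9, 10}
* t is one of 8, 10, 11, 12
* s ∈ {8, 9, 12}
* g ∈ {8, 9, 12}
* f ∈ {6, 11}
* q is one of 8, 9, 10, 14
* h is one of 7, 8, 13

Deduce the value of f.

6

g, r, s share exactly the 3 values {8, 9, 12}; by pigeonhole those values go to them, so strike 8, 9, 12 from h, p, q, t.
p must be 10 (only option left). Strike 10 from q, t.
q's domain is down to {14}, so q = 14.
t's domain is down to {11}, so t = 11. Strike 11 from f.
So f = 6.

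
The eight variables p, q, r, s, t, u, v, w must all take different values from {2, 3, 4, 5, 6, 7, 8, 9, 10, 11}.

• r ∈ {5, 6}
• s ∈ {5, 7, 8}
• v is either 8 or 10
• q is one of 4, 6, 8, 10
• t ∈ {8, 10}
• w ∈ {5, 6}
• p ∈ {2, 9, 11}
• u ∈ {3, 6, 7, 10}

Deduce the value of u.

The 2 variables r and w are confined to {5, 6}, which locks those values in; drop them from q, s, u.
t and v between them cover only {8, 10} — a naked pair. Remove those values from q, s, u.
q has just one choice, so q = 4.
s has just one choice, so s = 7. Eliminate 7 elsewhere: u.
So u = 3.

3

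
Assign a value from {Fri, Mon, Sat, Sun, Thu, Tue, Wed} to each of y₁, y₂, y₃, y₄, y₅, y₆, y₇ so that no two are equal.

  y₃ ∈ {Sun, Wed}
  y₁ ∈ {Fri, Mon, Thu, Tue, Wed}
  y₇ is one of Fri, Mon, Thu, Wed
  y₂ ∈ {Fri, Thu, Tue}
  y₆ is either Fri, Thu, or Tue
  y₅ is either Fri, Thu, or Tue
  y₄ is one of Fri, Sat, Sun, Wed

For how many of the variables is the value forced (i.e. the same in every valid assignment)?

2

The 7 variables draw from only 7 values {Fri, Mon, Sat, Sun, Thu, Tue, Wed}, so each is used; only y₄ can be Sat, hence y₄ = Sat.
The 6 still-open variables together cover exactly {Fri, Mon, Sun, Thu, Tue, Wed} — 6 values for 6 variables — and Sun appears only in y₃'s list, so y₃ = Sun.
y₂, y₅, y₆ between them cover only {Fri, Thu, Tue} — a naked triple. Remove those values from y₁, y₇.
Determined: y₃=Sun, y₄=Sat. The other variables each still have more than one consistent value. That makes 2.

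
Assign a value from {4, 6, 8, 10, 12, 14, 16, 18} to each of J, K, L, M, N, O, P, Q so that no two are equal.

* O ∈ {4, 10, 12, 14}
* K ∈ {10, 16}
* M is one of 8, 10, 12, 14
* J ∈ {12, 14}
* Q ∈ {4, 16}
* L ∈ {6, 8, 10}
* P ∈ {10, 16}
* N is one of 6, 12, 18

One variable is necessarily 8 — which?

M

The 8 variables together cover exactly {4, 6, 8, 10, 12, 14, 16, 18} — 8 values for 8 variables — and 18 appears only in N's list, so N = 18.
Among the 7 still-open variables, 6 fits only L (and all 7 values in {4, 6, 8, 10, 12, 14, 16} must be used), so L = 6.
Among the 6 still-open variables, 8 fits only M (and all 6 values in {4, 8, 10, 12, 14, 16} must be used), so M = 8.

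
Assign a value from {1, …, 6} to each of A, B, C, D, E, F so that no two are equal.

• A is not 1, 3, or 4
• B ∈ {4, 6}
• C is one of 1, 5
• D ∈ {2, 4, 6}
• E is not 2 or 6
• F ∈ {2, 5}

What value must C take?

The 6 variables together cover exactly {1, 2, 3, 4, 5, 6} — 6 values for 6 variables — and 3 appears only in E's list, so E = 3.
Among the 5 still-open variables, 1 fits only C (and all 5 values in {1, 2, 4, 5, 6} must be used), so C = 1.

1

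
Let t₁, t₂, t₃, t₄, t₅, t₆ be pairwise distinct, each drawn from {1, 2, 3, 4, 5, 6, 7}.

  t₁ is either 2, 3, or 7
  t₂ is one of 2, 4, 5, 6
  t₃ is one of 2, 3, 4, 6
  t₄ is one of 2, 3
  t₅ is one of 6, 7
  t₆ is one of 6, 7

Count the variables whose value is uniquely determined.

2

Among the 6 variables, 5 fits only t₂ (and all 6 values in {2, 3, 4, 5, 6, 7} must be used), so t₂ = 5.
The 5 still-open variables together cover exactly {2, 3, 4, 6, 7} — 5 values for 5 variables — and 4 appears only in t₃'s list, so t₃ = 4.
t₅ and t₆ share exactly the 2 values {6, 7}; by pigeonhole those values go to them, so strike 6, 7 from t₁.
Determined: t₂=5, t₃=4. The other variables each still have more than one consistent value. That makes 2.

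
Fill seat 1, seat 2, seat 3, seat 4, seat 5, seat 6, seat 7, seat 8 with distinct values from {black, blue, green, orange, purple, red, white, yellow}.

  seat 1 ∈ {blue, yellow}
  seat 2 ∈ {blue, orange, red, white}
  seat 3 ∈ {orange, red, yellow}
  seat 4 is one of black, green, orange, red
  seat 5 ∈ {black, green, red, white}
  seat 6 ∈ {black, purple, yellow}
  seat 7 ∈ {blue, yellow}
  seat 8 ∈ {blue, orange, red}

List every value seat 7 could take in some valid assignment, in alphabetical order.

blue, yellow

Among the 8 variables, purple fits only seat 6 (and all 8 values in {black, blue, green, orange, purple, red, white, yellow} must be used), so seat 6 = purple.
seat 1 and seat 7 between them cover only {blue, yellow} — a naked pair. Remove those values from seat 2, seat 3, seat 8.
seat 3 and seat 8 between them cover only {orange, red} — a naked pair. Remove those values from seat 2, seat 4, seat 5.
That leaves seat 2 = white. Strike white from seat 5.
No further eliminations apply; seat 7 can still be any of blue, yellow.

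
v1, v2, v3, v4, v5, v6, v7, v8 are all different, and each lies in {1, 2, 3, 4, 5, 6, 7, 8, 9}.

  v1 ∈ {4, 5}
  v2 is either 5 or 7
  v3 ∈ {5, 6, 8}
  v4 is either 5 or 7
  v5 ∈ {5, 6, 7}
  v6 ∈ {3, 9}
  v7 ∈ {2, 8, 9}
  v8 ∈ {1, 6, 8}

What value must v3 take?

The 2 variables v2 and v4 are confined to {5, 7}, which locks those values in; drop them from v1, v3, v5.
That leaves v1 = 4.
v5's domain is down to {6}, so v5 = 6. Remove 6 from v3, v8.
So v3 = 8.

8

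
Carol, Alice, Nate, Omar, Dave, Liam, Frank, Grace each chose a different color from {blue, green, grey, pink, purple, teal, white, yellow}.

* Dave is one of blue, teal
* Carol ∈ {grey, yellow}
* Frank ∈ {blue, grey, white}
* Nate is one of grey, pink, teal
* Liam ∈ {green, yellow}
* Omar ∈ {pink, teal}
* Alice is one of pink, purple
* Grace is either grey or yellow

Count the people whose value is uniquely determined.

Among the 8 variables, green fits only Liam (and all 8 values in {blue, green, grey, pink, purple, teal, white, yellow} must be used), so Liam = green.
Among the 7 still-open variables, purple fits only Alice (and all 7 values in {blue, grey, pink, purple, teal, white, yellow} must be used), so Alice = purple.
The 6 still-open variables draw from only 6 values {blue, grey, pink, teal, white, yellow}, so each is used; only Frank can be white, hence Frank = white.
The 5 still-open variables together cover exactly {blue, grey, pink, teal, yellow} — 5 values for 5 variables — and blue appears only in Dave's list, so Dave = blue.
Carol and Grace between them cover only {grey, yellow} — a naked pair. Remove those values from Nate.
Determined: Alice=purple, Dave=blue, Liam=green, Frank=white. The other people each still have more than one consistent value. That makes 4.

4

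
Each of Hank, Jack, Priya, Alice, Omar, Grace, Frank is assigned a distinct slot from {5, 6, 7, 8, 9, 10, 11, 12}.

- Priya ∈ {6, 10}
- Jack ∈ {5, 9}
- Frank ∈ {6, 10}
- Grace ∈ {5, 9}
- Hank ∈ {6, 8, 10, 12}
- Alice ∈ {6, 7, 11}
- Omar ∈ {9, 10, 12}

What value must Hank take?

Jack and Grace share exactly the 2 values {5, 9}; by pigeonhole those values go to them, so strike 5, 9 from Omar.
Priya and Frank between them cover only {6, 10} — a naked pair. Remove those values from Hank, Alice, Omar.
That leaves Omar = 12. Eliminate 12 elsewhere: Hank.
So Hank = 8.

8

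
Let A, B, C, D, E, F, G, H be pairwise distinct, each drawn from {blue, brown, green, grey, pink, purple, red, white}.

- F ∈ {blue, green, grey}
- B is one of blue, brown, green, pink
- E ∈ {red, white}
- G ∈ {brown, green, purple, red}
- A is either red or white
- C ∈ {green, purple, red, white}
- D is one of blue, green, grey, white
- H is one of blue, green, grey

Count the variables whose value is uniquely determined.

The 8 variables draw from only 8 values {blue, brown, green, grey, pink, purple, red, white}, so each is used; only B can be pink, hence B = pink.
Among the 7 still-open variables, brown fits only G (and all 7 values in {blue, brown, green, grey, purple, red, white} must be used), so G = brown.
Among the 6 still-open variables, purple fits only C (and all 6 values in {blue, green, grey, purple, red, white} must be used), so C = purple.
A and E between them cover only {red, white} — a naked pair. Remove those values from D.
Determined: B=pink, C=purple, G=brown. The other variables each still have more than one consistent value. That makes 3.

3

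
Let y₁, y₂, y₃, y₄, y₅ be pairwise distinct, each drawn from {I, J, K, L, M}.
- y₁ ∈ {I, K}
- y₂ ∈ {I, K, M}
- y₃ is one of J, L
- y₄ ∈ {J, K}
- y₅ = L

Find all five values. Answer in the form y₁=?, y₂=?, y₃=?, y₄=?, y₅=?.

y₁=I, y₂=M, y₃=J, y₄=K, y₅=L

y₅'s domain is down to {L}, so y₅ = L. Eliminate L elsewhere: y₃.
That leaves y₃ = J. So y₄ can't be J.
y₄'s domain is down to {K}, so y₄ = K. Eliminate K elsewhere: y₁, y₂.
y₁ must be I (only option left). Strike I from y₂.
y₂'s domain is down to {M}, so y₂ = M.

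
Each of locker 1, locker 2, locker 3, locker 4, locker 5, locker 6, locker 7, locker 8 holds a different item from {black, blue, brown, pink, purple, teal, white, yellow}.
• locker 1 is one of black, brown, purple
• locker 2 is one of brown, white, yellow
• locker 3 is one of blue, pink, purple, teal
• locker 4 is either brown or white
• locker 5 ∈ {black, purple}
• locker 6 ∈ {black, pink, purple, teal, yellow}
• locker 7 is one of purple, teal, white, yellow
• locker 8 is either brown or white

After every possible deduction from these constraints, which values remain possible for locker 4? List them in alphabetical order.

Among the 8 variables, blue fits only locker 3 (and all 8 values in {black, blue, brown, pink, purple, teal, white, yellow} must be used), so locker 3 = blue.
The 7 still-open variables draw from only 7 values {black, brown, pink, purple, teal, white, yellow}, so each is used; only locker 6 can be pink, hence locker 6 = pink.
Among the 6 still-open variables, teal fits only locker 7 (and all 6 values in {black, brown, purple, teal, white, yellow} must be used), so locker 7 = teal.
The 5 still-open variables together cover exactly {black, brown, purple, white, yellow} — 5 values for 5 variables — and yellow appears only in locker 2's list, so locker 2 = yellow.
locker 4 and locker 8 between them cover only {brown, white} — a naked pair. Remove those values from locker 1.
No further eliminations apply; locker 4 can still be any of brown, white.

brown, white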